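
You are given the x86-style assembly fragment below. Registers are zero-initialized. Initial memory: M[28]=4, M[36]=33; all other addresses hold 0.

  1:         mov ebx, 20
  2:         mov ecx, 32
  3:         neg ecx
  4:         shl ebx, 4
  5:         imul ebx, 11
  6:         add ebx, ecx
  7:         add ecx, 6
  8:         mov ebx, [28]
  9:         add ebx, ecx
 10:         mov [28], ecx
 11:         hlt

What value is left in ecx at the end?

mov ebx, 20 → ebx=20
mov ecx, 32 → ecx=32
neg ecx → ecx=-(32)=-32
shl ebx, 4 → ebx=20<<4=320
imul ebx, 11 → ebx=320*11=3520
add ebx, ecx → ebx=3520+(-32)=3488
add ecx, 6 → ecx=(-32)+6=-26
mov ebx, [28] → ebx=M[28]=4
add ebx, ecx → ebx=4+(-26)=-22
mov [28], ecx → M[28]=-26
halt.

-26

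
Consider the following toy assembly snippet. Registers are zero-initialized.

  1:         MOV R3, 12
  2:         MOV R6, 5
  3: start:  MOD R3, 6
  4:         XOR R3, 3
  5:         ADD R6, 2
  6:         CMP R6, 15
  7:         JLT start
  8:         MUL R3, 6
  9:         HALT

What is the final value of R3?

R3=12
R6=5
R3=12%6=0
R3=0^3=3
R6=5+2=7
CMP R6, 15  (cmp 7,15)
JLT start: taken
R3=3%6=3
R3=3^3=0
R6=7+2=9
CMP R6, 15  (cmp 9,15)
JLT start: taken
R3=0%6=0
R3=0^3=3
R6=9+2=11
CMP R6, 15  (cmp 11,15)
JLT start: taken
R3=3%6=3
R3=3^3=0
R6=11+2=13
CMP R6, 15  (cmp 13,15)
JLT start: taken
R3=0%6=0
R3=0^3=3
R6=13+2=15
CMP R6, 15  (cmp 15,15)
JLT start: not taken
R3=3*6=18
halt.

18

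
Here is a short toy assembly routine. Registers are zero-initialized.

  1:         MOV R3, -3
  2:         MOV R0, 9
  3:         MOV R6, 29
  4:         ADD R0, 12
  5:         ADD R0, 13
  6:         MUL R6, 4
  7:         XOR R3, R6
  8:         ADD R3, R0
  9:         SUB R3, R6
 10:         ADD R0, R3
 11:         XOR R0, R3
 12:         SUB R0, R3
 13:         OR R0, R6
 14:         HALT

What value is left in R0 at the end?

MOV R3, -3 → R3=-3
MOV R0, 9 → R0=9
MOV R6, 29 → R6=29
ADD R0, 12 → R0=9+12=21
ADD R0, 13 → R0=21+13=34
MUL R6, 4 → R6=29*4=116
XOR R3, R6 → R3=(-3)^116=-119
ADD R3, R0 → R3=(-119)+34=-85
SUB R3, R6 → R3=(-85)-116=-201
ADD R0, R3 → R0=34+(-201)=-167
XOR R0, R3 → R0=(-167)^(-201)=110
SUB R0, R3 → R0=110-(-201)=311
OR R0, R6 → R0=311|116=375
halt.

375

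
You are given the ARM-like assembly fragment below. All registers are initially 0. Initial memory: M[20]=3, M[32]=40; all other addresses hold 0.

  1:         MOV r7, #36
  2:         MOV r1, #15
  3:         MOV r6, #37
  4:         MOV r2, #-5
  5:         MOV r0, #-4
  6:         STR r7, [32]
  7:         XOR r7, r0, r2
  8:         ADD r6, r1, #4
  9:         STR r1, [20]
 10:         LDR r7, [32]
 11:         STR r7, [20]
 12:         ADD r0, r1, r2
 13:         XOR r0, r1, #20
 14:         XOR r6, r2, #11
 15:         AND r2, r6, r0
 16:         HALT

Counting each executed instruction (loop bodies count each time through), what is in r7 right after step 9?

7

r7=36
r1=15
r6=37
r2=-5
r0=-4
STR r7, [32] → M[32]=36
r7=(-4)^(-5)=7
r6=15+4=19
STR r1, [20] → M[20]=15
After step 9: r7 = 7.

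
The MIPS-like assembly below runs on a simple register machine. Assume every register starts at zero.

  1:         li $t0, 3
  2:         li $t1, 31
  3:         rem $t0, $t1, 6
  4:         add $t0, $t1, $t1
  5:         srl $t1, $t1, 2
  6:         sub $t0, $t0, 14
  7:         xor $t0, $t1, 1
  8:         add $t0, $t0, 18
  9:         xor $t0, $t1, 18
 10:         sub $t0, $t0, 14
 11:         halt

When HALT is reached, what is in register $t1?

li $t0, 3 → $t0=3
li $t1, 31 → $t1=31
rem $t0, $t1, 6 → $t0=31%6=1
add $t0, $t1, $t1 → $t0=31+31=62
srl $t1, $t1, 2 → $t1=31>>2=7
sub $t0, $t0, 14 → $t0=62-14=48
xor $t0, $t1, 1 → $t0=7^1=6
add $t0, $t0, 18 → $t0=6+18=24
xor $t0, $t1, 18 → $t0=7^18=21
sub $t0, $t0, 14 → $t0=21-14=7
halt.

7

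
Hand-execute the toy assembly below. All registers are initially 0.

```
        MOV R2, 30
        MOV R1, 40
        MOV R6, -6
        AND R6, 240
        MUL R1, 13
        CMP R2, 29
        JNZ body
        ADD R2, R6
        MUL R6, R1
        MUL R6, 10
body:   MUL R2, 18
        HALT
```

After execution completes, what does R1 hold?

MOV R2, 30 → R2=30
MOV R1, 40 → R1=40
MOV R6, -6 → R6=-6
AND R6, 240 → R6=(-6)&240=240
MUL R1, 13 → R1=40*13=520
CMP R2, 29  (cmp 30,29)
JNZ body: taken
MUL R2, 18 → R2=30*18=540
halt.

520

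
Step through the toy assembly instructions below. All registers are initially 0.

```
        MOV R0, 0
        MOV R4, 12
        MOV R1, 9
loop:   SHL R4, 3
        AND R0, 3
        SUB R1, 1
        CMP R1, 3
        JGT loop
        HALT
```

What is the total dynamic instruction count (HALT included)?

MOV R0, 0 → R0=0
MOV R4, 12 → R4=12
MOV R1, 9 → R1=9
SHL R4, 3 → R4=12<<3=96
AND R0, 3 → R0=0&3=0
SUB R1, 1 → R1=9-1=8
CMP R1, 3  (cmp 8,3)
JGT loop: taken
SHL R4, 3 → R4=96<<3=768
AND R0, 3 → R0=0&3=0
SUB R1, 1 → R1=8-1=7
CMP R1, 3  (cmp 7,3)
JGT loop: taken
SHL R4, 3 → R4=768<<3=6144
AND R0, 3 → R0=0&3=0
SUB R1, 1 → R1=7-1=6
CMP R1, 3  (cmp 6,3)
JGT loop: taken
SHL R4, 3 → R4=6144<<3=49152
AND R0, 3 → R0=0&3=0
SUB R1, 1 → R1=6-1=5
CMP R1, 3  (cmp 5,3)
JGT loop: taken
SHL R4, 3 → R4=49152<<3=393216
AND R0, 3 → R0=0&3=0
SUB R1, 1 → R1=5-1=4
CMP R1, 3  (cmp 4,3)
JGT loop: taken
SHL R4, 3 → R4=393216<<3=3145728
AND R0, 3 → R0=0&3=0
SUB R1, 1 → R1=4-1=3
CMP R1, 3  (cmp 3,3)
JGT loop: not taken
halt.
Total executed instructions: 34.

34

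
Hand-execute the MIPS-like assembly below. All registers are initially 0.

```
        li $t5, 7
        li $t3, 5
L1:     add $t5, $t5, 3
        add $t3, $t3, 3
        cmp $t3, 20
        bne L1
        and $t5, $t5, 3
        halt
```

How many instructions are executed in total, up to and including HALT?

li $t5, 7 → $t5=7
li $t3, 5 → $t3=5
add $t5, $t5, 3 → $t5=7+3=10
add $t3, $t3, 3 → $t3=5+3=8
cmp $t3, 20  (cmp 8,20)
bne L1: taken
add $t5, $t5, 3 → $t5=10+3=13
add $t3, $t3, 3 → $t3=8+3=11
cmp $t3, 20  (cmp 11,20)
bne L1: taken
add $t5, $t5, 3 → $t5=13+3=16
add $t3, $t3, 3 → $t3=11+3=14
cmp $t3, 20  (cmp 14,20)
bne L1: taken
add $t5, $t5, 3 → $t5=16+3=19
add $t3, $t3, 3 → $t3=14+3=17
cmp $t3, 20  (cmp 17,20)
bne L1: taken
add $t5, $t5, 3 → $t5=19+3=22
add $t3, $t3, 3 → $t3=17+3=20
cmp $t3, 20  (cmp 20,20)
bne L1: not taken
and $t5, $t5, 3 → $t5=22&3=2
halt.
Total executed instructions: 24.

24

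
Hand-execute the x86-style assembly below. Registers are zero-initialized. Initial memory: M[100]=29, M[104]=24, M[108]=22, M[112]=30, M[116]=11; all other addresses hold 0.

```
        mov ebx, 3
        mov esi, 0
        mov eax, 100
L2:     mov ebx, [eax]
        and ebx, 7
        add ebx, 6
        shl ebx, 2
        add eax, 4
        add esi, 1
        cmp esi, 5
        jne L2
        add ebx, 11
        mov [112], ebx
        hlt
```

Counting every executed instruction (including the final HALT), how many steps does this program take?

46

ebx=3
esi=0
eax=100
ebx=M[100]=29
ebx=29&7=5
ebx=5+6=11
ebx=11<<2=44
eax=100+4=104
esi=0+1=1
cmp esi, 5  (cmp 1,5)
jne L2: taken
ebx=M[104]=24
ebx=24&7=0
ebx=0+6=6
ebx=6<<2=24
eax=104+4=108
esi=1+1=2
cmp esi, 5  (cmp 2,5)
jne L2: taken
ebx=M[108]=22
ebx=22&7=6
ebx=6+6=12
ebx=12<<2=48
eax=108+4=112
esi=2+1=3
cmp esi, 5  (cmp 3,5)
jne L2: taken
ebx=M[112]=30
ebx=30&7=6
ebx=6+6=12
ebx=12<<2=48
eax=112+4=116
esi=3+1=4
cmp esi, 5  (cmp 4,5)
jne L2: taken
ebx=M[116]=11
ebx=11&7=3
ebx=3+6=9
ebx=9<<2=36
eax=116+4=120
esi=4+1=5
cmp esi, 5  (cmp 5,5)
jne L2: not taken
ebx=36+11=47
mov [112], ebx → M[112]=47
halt.
Total executed instructions: 46.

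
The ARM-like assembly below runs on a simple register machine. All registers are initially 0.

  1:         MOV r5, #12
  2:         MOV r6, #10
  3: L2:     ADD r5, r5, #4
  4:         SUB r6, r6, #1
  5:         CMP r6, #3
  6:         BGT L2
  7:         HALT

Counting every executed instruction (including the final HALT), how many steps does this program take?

r5=12
r6=10
r5=12+4=16
r6=10-1=9
CMP r6, #3  (cmp 9,3)
BGT L2: taken
r5=16+4=20
r6=9-1=8
CMP r6, #3  (cmp 8,3)
BGT L2: taken
r5=20+4=24
r6=8-1=7
CMP r6, #3  (cmp 7,3)
BGT L2: taken
r5=24+4=28
r6=7-1=6
CMP r6, #3  (cmp 6,3)
BGT L2: taken
r5=28+4=32
r6=6-1=5
CMP r6, #3  (cmp 5,3)
BGT L2: taken
r5=32+4=36
r6=5-1=4
CMP r6, #3  (cmp 4,3)
BGT L2: taken
r5=36+4=40
r6=4-1=3
CMP r6, #3  (cmp 3,3)
BGT L2: not taken
halt.
Total executed instructions: 31.

31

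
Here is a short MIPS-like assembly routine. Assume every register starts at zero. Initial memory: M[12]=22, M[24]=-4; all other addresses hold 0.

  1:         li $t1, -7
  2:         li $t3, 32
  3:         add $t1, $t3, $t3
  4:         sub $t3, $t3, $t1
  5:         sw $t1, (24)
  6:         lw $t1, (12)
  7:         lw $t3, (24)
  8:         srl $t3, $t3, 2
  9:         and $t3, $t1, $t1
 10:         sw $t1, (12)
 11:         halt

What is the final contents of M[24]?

$t1=-7
$t3=32
$t1=32+32=64
$t3=32-64=-32
sw $t1, (24) → M[24]=64
$t1=M[12]=22
$t3=M[24]=64
$t3=64>>2=16
$t3=22&22=22
sw $t1, (12) → M[12]=22
halt.

64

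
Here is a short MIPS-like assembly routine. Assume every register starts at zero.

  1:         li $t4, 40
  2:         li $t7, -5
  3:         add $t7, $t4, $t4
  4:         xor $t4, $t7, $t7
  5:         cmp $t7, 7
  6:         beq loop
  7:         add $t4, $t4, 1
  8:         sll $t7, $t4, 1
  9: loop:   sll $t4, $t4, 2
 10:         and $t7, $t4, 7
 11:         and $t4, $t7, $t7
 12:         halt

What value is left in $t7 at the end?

4

after li $t4, 40: $t4=40
after li $t7, -5: $t7=-5
after add $t7, $t4, $t4: $t7=40+40=80
after xor $t4, $t7, $t7: $t4=80^80=0
cmp $t7, 7  (cmp 80,7)
beq loop: not taken
after add $t4, $t4, 1: $t4=0+1=1
after sll $t7, $t4, 1: $t7=1<<1=2
after sll $t4, $t4, 2: $t4=1<<2=4
after and $t7, $t4, 7: $t7=4&7=4
after and $t4, $t7, $t7: $t4=4&4=4
halt.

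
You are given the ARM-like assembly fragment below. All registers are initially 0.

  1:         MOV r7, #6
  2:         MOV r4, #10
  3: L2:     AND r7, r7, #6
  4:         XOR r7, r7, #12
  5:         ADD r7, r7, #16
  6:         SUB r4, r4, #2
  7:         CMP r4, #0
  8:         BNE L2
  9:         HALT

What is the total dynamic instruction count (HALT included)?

r7=6
r4=10
r7=6&6=6
r7=6^12=10
r7=10+16=26
r4=10-2=8
CMP r4, #0  (cmp 8,0)
BNE L2: taken
r7=26&6=2
r7=2^12=14
r7=14+16=30
r4=8-2=6
CMP r4, #0  (cmp 6,0)
BNE L2: taken
r7=30&6=6
r7=6^12=10
r7=10+16=26
r4=6-2=4
CMP r4, #0  (cmp 4,0)
BNE L2: taken
r7=26&6=2
r7=2^12=14
r7=14+16=30
r4=4-2=2
CMP r4, #0  (cmp 2,0)
BNE L2: taken
r7=30&6=6
r7=6^12=10
r7=10+16=26
r4=2-2=0
CMP r4, #0  (cmp 0,0)
BNE L2: not taken
halt.
Total executed instructions: 33.

33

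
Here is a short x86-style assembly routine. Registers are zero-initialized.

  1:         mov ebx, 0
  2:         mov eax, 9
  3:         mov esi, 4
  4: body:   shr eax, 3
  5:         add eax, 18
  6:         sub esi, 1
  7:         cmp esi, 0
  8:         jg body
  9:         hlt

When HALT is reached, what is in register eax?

20

after mov ebx, 0: ebx=0
after mov eax, 9: eax=9
after mov esi, 4: esi=4
after shr eax, 3: eax=9>>3=1
after add eax, 18: eax=1+18=19
after sub esi, 1: esi=4-1=3
cmp esi, 0  (cmp 3,0)
jg body: taken
after shr eax, 3: eax=19>>3=2
after add eax, 18: eax=2+18=20
after sub esi, 1: esi=3-1=2
cmp esi, 0  (cmp 2,0)
jg body: taken
after shr eax, 3: eax=20>>3=2
after add eax, 18: eax=2+18=20
after sub esi, 1: esi=2-1=1
cmp esi, 0  (cmp 1,0)
jg body: taken
after shr eax, 3: eax=20>>3=2
after add eax, 18: eax=2+18=20
after sub esi, 1: esi=1-1=0
cmp esi, 0  (cmp 0,0)
jg body: not taken
halt.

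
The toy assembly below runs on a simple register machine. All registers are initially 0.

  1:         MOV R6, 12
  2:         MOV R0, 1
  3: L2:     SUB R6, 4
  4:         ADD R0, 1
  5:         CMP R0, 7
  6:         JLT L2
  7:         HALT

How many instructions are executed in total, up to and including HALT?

27

after MOV R6, 12: R6=12
after MOV R0, 1: R0=1
after SUB R6, 4: R6=12-4=8
after ADD R0, 1: R0=1+1=2
CMP R0, 7  (cmp 2,7)
JLT L2: taken
after SUB R6, 4: R6=8-4=4
after ADD R0, 1: R0=2+1=3
CMP R0, 7  (cmp 3,7)
JLT L2: taken
after SUB R6, 4: R6=4-4=0
after ADD R0, 1: R0=3+1=4
CMP R0, 7  (cmp 4,7)
JLT L2: taken
after SUB R6, 4: R6=0-4=-4
after ADD R0, 1: R0=4+1=5
CMP R0, 7  (cmp 5,7)
JLT L2: taken
after SUB R6, 4: R6=(-4)-4=-8
after ADD R0, 1: R0=5+1=6
CMP R0, 7  (cmp 6,7)
JLT L2: taken
after SUB R6, 4: R6=(-8)-4=-12
after ADD R0, 1: R0=6+1=7
CMP R0, 7  (cmp 7,7)
JLT L2: not taken
halt.
Total executed instructions: 27.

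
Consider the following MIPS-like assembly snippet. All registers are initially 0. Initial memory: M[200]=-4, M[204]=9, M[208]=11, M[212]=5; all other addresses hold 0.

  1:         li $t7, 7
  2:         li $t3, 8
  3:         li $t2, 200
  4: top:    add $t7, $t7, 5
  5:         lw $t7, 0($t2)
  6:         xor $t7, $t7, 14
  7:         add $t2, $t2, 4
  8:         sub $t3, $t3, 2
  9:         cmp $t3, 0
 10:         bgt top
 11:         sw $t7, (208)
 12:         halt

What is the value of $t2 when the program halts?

216

li $t7, 7 → $t7=7
li $t3, 8 → $t3=8
li $t2, 200 → $t2=200
add $t7, $t7, 5 → $t7=7+5=12
lw $t7, 0($t2) → $t7=M[200]=-4
xor $t7, $t7, 14 → $t7=(-4)^14=-14
add $t2, $t2, 4 → $t2=200+4=204
sub $t3, $t3, 2 → $t3=8-2=6
cmp $t3, 0  (cmp 6,0)
bgt top: taken
add $t7, $t7, 5 → $t7=(-14)+5=-9
lw $t7, 0($t2) → $t7=M[204]=9
xor $t7, $t7, 14 → $t7=9^14=7
add $t2, $t2, 4 → $t2=204+4=208
sub $t3, $t3, 2 → $t3=6-2=4
cmp $t3, 0  (cmp 4,0)
bgt top: taken
add $t7, $t7, 5 → $t7=7+5=12
lw $t7, 0($t2) → $t7=M[208]=11
xor $t7, $t7, 14 → $t7=11^14=5
add $t2, $t2, 4 → $t2=208+4=212
sub $t3, $t3, 2 → $t3=4-2=2
cmp $t3, 0  (cmp 2,0)
bgt top: taken
add $t7, $t7, 5 → $t7=5+5=10
lw $t7, 0($t2) → $t7=M[212]=5
xor $t7, $t7, 14 → $t7=5^14=11
add $t2, $t2, 4 → $t2=212+4=216
sub $t3, $t3, 2 → $t3=2-2=0
cmp $t3, 0  (cmp 0,0)
bgt top: not taken
sw $t7, (208) → M[208]=11
halt.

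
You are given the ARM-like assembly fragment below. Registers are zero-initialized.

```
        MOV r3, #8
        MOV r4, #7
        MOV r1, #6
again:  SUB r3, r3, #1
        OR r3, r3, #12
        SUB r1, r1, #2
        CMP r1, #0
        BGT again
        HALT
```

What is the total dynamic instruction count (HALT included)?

after MOV r3, #8: r3=8
after MOV r4, #7: r4=7
after MOV r1, #6: r1=6
after SUB r3, r3, #1: r3=8-1=7
after OR r3, r3, #12: r3=7|12=15
after SUB r1, r1, #2: r1=6-2=4
CMP r1, #0  (cmp 4,0)
BGT again: taken
after SUB r3, r3, #1: r3=15-1=14
after OR r3, r3, #12: r3=14|12=14
after SUB r1, r1, #2: r1=4-2=2
CMP r1, #0  (cmp 2,0)
BGT again: taken
after SUB r3, r3, #1: r3=14-1=13
after OR r3, r3, #12: r3=13|12=13
after SUB r1, r1, #2: r1=2-2=0
CMP r1, #0  (cmp 0,0)
BGT again: not taken
halt.
Total executed instructions: 19.

19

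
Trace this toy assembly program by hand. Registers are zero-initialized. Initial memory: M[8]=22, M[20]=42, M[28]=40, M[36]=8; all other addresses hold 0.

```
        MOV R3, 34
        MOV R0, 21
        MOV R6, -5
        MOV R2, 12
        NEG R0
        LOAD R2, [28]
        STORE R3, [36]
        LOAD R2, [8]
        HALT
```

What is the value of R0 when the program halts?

R3=34
R0=21
R6=-5
R2=12
R0=-(21)=-21
R2=M[28]=40
STORE R3, [36] → M[36]=34
R2=M[8]=22
halt.

-21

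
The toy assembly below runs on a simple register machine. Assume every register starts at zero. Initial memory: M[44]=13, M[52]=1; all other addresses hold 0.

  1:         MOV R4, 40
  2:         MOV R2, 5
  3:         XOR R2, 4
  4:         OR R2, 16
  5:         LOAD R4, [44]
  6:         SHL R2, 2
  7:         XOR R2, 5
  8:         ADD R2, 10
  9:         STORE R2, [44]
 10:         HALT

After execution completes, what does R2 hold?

MOV R4, 40 → R4=40
MOV R2, 5 → R2=5
XOR R2, 4 → R2=5^4=1
OR R2, 16 → R2=1|16=17
LOAD R4, [44] → R4=M[44]=13
SHL R2, 2 → R2=17<<2=68
XOR R2, 5 → R2=68^5=65
ADD R2, 10 → R2=65+10=75
STORE R2, [44] → M[44]=75
halt.

75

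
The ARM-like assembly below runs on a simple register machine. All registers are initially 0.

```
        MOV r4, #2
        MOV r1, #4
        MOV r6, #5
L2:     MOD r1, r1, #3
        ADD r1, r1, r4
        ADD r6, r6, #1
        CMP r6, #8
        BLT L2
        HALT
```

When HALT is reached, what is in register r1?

4

after MOV r4, #2: r4=2
after MOV r1, #4: r1=4
after MOV r6, #5: r6=5
after MOD r1, r1, #3: r1=4%3=1
after ADD r1, r1, r4: r1=1+2=3
after ADD r6, r6, #1: r6=5+1=6
CMP r6, #8  (cmp 6,8)
BLT L2: taken
after MOD r1, r1, #3: r1=3%3=0
after ADD r1, r1, r4: r1=0+2=2
after ADD r6, r6, #1: r6=6+1=7
CMP r6, #8  (cmp 7,8)
BLT L2: taken
after MOD r1, r1, #3: r1=2%3=2
after ADD r1, r1, r4: r1=2+2=4
after ADD r6, r6, #1: r6=7+1=8
CMP r6, #8  (cmp 8,8)
BLT L2: not taken
halt.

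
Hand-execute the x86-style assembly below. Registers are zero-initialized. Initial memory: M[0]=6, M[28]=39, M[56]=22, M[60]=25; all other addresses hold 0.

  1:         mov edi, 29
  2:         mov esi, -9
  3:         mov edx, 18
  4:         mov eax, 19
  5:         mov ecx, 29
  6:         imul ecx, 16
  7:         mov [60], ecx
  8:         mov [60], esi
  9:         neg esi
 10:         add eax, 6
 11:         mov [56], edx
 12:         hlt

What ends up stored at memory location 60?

edi=29
esi=-9
edx=18
eax=19
ecx=29
ecx=29*16=464
mov [60], ecx → M[60]=464
mov [60], esi → M[60]=-9
esi=-(-9)=9
eax=19+6=25
mov [56], edx → M[56]=18
halt.

-9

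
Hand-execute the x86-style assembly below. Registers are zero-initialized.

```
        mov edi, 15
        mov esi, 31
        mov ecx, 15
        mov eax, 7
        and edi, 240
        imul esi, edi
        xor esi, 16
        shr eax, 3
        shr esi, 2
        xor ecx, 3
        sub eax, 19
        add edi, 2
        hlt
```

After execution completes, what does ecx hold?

12

mov edi, 15 → edi=15
mov esi, 31 → esi=31
mov ecx, 15 → ecx=15
mov eax, 7 → eax=7
and edi, 240 → edi=15&240=0
imul esi, edi → esi=31*0=0
xor esi, 16 → esi=0^16=16
shr eax, 3 → eax=7>>3=0
shr esi, 2 → esi=16>>2=4
xor ecx, 3 → ecx=15^3=12
sub eax, 19 → eax=0-19=-19
add edi, 2 → edi=0+2=2
halt.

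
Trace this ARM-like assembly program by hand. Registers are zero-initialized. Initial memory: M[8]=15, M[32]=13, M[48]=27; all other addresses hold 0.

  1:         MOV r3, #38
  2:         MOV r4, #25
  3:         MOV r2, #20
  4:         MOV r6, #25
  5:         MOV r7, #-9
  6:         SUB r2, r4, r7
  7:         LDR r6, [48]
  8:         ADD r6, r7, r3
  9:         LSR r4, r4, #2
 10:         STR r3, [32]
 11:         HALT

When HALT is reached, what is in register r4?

MOV r3, #38 → r3=38
MOV r4, #25 → r4=25
MOV r2, #20 → r2=20
MOV r6, #25 → r6=25
MOV r7, #-9 → r7=-9
SUB r2, r4, r7 → r2=25-(-9)=34
LDR r6, [48] → r6=M[48]=27
ADD r6, r7, r3 → r6=(-9)+38=29
LSR r4, r4, #2 → r4=25>>2=6
STR r3, [32] → M[32]=38
halt.

6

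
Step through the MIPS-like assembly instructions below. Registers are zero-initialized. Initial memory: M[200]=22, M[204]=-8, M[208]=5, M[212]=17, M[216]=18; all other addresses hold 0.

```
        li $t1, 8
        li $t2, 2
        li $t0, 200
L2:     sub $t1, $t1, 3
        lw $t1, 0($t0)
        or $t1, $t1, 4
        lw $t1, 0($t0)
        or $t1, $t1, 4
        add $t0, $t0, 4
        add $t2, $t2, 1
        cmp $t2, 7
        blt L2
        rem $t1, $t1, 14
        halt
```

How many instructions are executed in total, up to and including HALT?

li $t1, 8 → $t1=8
li $t2, 2 → $t2=2
li $t0, 200 → $t0=200
sub $t1, $t1, 3 → $t1=8-3=5
lw $t1, 0($t0) → $t1=M[200]=22
or $t1, $t1, 4 → $t1=22|4=22
lw $t1, 0($t0) → $t1=M[200]=22
or $t1, $t1, 4 → $t1=22|4=22
add $t0, $t0, 4 → $t0=200+4=204
add $t2, $t2, 1 → $t2=2+1=3
cmp $t2, 7  (cmp 3,7)
blt L2: taken
sub $t1, $t1, 3 → $t1=22-3=19
lw $t1, 0($t0) → $t1=M[204]=-8
or $t1, $t1, 4 → $t1=(-8)|4=-4
lw $t1, 0($t0) → $t1=M[204]=-8
or $t1, $t1, 4 → $t1=(-8)|4=-4
add $t0, $t0, 4 → $t0=204+4=208
add $t2, $t2, 1 → $t2=3+1=4
cmp $t2, 7  (cmp 4,7)
blt L2: taken
sub $t1, $t1, 3 → $t1=(-4)-3=-7
lw $t1, 0($t0) → $t1=M[208]=5
or $t1, $t1, 4 → $t1=5|4=5
lw $t1, 0($t0) → $t1=M[208]=5
or $t1, $t1, 4 → $t1=5|4=5
add $t0, $t0, 4 → $t0=208+4=212
add $t2, $t2, 1 → $t2=4+1=5
cmp $t2, 7  (cmp 5,7)
blt L2: taken
sub $t1, $t1, 3 → $t1=5-3=2
lw $t1, 0($t0) → $t1=M[212]=17
or $t1, $t1, 4 → $t1=17|4=21
lw $t1, 0($t0) → $t1=M[212]=17
or $t1, $t1, 4 → $t1=17|4=21
add $t0, $t0, 4 → $t0=212+4=216
add $t2, $t2, 1 → $t2=5+1=6
cmp $t2, 7  (cmp 6,7)
blt L2: taken
sub $t1, $t1, 3 → $t1=21-3=18
lw $t1, 0($t0) → $t1=M[216]=18
or $t1, $t1, 4 → $t1=18|4=22
lw $t1, 0($t0) → $t1=M[216]=18
or $t1, $t1, 4 → $t1=18|4=22
add $t0, $t0, 4 → $t0=216+4=220
add $t2, $t2, 1 → $t2=6+1=7
cmp $t2, 7  (cmp 7,7)
blt L2: not taken
rem $t1, $t1, 14 → $t1=22%14=8
halt.
Total executed instructions: 50.

50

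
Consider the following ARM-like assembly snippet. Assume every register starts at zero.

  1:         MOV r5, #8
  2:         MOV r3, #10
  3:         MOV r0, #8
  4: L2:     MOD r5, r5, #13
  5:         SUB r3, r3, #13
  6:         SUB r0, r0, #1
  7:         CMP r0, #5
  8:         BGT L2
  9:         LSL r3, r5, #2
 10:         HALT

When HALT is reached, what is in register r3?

MOV r5, #8 → r5=8
MOV r3, #10 → r3=10
MOV r0, #8 → r0=8
MOD r5, r5, #13 → r5=8%13=8
SUB r3, r3, #13 → r3=10-13=-3
SUB r0, r0, #1 → r0=8-1=7
CMP r0, #5  (cmp 7,5)
BGT L2: taken
MOD r5, r5, #13 → r5=8%13=8
SUB r3, r3, #13 → r3=(-3)-13=-16
SUB r0, r0, #1 → r0=7-1=6
CMP r0, #5  (cmp 6,5)
BGT L2: taken
MOD r5, r5, #13 → r5=8%13=8
SUB r3, r3, #13 → r3=(-16)-13=-29
SUB r0, r0, #1 → r0=6-1=5
CMP r0, #5  (cmp 5,5)
BGT L2: not taken
LSL r3, r5, #2 → r3=8<<2=32
halt.

32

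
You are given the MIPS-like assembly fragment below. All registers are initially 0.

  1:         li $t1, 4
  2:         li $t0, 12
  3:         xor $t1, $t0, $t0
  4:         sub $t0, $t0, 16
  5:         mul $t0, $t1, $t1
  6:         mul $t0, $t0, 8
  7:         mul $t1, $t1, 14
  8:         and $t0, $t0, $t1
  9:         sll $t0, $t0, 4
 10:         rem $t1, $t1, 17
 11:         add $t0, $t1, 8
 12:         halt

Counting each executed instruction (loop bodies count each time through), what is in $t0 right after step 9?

after li $t1, 4: $t1=4
after li $t0, 12: $t0=12
after xor $t1, $t0, $t0: $t1=12^12=0
after sub $t0, $t0, 16: $t0=12-16=-4
after mul $t0, $t1, $t1: $t0=0*0=0
after mul $t0, $t0, 8: $t0=0*8=0
after mul $t1, $t1, 14: $t1=0*14=0
after and $t0, $t0, $t1: $t0=0&0=0
after sll $t0, $t0, 4: $t0=0<<4=0
After step 9: $t0 = 0.

0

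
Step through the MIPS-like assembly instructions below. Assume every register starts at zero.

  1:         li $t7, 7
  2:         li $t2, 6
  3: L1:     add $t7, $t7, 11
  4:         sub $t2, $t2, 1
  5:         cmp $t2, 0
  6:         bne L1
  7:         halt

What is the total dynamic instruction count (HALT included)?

27

after li $t7, 7: $t7=7
after li $t2, 6: $t2=6
after add $t7, $t7, 11: $t7=7+11=18
after sub $t2, $t2, 1: $t2=6-1=5
cmp $t2, 0  (cmp 5,0)
bne L1: taken
after add $t7, $t7, 11: $t7=18+11=29
after sub $t2, $t2, 1: $t2=5-1=4
cmp $t2, 0  (cmp 4,0)
bne L1: taken
after add $t7, $t7, 11: $t7=29+11=40
after sub $t2, $t2, 1: $t2=4-1=3
cmp $t2, 0  (cmp 3,0)
bne L1: taken
after add $t7, $t7, 11: $t7=40+11=51
after sub $t2, $t2, 1: $t2=3-1=2
cmp $t2, 0  (cmp 2,0)
bne L1: taken
after add $t7, $t7, 11: $t7=51+11=62
after sub $t2, $t2, 1: $t2=2-1=1
cmp $t2, 0  (cmp 1,0)
bne L1: taken
after add $t7, $t7, 11: $t7=62+11=73
after sub $t2, $t2, 1: $t2=1-1=0
cmp $t2, 0  (cmp 0,0)
bne L1: not taken
halt.
Total executed instructions: 27.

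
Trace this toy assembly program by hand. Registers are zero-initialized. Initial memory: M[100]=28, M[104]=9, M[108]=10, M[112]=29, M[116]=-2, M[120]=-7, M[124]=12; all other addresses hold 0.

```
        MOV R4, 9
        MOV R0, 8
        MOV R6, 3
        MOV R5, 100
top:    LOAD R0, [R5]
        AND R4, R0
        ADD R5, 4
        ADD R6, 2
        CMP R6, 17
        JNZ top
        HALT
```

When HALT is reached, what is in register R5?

R4=9
R0=8
R6=3
R5=100
R0=M[100]=28
R4=9&28=8
R5=100+4=104
R6=3+2=5
CMP R6, 17  (cmp 5,17)
JNZ top: taken
R0=M[104]=9
R4=8&9=8
R5=104+4=108
R6=5+2=7
CMP R6, 17  (cmp 7,17)
JNZ top: taken
R0=M[108]=10
R4=8&10=8
R5=108+4=112
R6=7+2=9
CMP R6, 17  (cmp 9,17)
JNZ top: taken
R0=M[112]=29
R4=8&29=8
R5=112+4=116
R6=9+2=11
CMP R6, 17  (cmp 11,17)
JNZ top: taken
R0=M[116]=-2
R4=8&(-2)=8
R5=116+4=120
R6=11+2=13
CMP R6, 17  (cmp 13,17)
JNZ top: taken
R0=M[120]=-7
R4=8&(-7)=8
R5=120+4=124
R6=13+2=15
CMP R6, 17  (cmp 15,17)
JNZ top: taken
R0=M[124]=12
R4=8&12=8
R5=124+4=128
R6=15+2=17
CMP R6, 17  (cmp 17,17)
JNZ top: not taken
halt.

128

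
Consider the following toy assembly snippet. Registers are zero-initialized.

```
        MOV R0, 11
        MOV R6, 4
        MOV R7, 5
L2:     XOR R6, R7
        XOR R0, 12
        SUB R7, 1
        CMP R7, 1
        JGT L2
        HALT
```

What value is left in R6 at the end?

4

R0=11
R6=4
R7=5
R6=4^5=1
R0=11^12=7
R7=5-1=4
CMP R7, 1  (cmp 4,1)
JGT L2: taken
R6=1^4=5
R0=7^12=11
R7=4-1=3
CMP R7, 1  (cmp 3,1)
JGT L2: taken
R6=5^3=6
R0=11^12=7
R7=3-1=2
CMP R7, 1  (cmp 2,1)
JGT L2: taken
R6=6^2=4
R0=7^12=11
R7=2-1=1
CMP R7, 1  (cmp 1,1)
JGT L2: not taken
halt.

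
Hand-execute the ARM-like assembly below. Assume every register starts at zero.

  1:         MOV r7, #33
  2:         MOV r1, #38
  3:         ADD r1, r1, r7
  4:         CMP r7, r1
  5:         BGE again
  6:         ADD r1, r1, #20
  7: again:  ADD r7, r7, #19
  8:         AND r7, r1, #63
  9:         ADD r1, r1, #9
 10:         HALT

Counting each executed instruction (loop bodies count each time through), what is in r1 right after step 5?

r7=33
r1=38
r1=38+33=71
CMP r7, r1  (cmp 33,71)
BGE again: not taken
After step 5: r1 = 71.

71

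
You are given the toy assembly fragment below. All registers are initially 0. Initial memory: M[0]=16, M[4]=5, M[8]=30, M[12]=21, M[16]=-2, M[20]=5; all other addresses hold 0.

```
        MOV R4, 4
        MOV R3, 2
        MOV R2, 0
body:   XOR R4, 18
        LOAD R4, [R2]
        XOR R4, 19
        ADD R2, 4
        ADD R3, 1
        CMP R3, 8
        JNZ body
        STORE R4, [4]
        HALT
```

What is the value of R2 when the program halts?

MOV R4, 4 → R4=4
MOV R3, 2 → R3=2
MOV R2, 0 → R2=0
XOR R4, 18 → R4=4^18=22
LOAD R4, [R2] → R4=M[0]=16
XOR R4, 19 → R4=16^19=3
ADD R2, 4 → R2=0+4=4
ADD R3, 1 → R3=2+1=3
CMP R3, 8  (cmp 3,8)
JNZ body: taken
XOR R4, 18 → R4=3^18=17
LOAD R4, [R2] → R4=M[4]=5
XOR R4, 19 → R4=5^19=22
ADD R2, 4 → R2=4+4=8
ADD R3, 1 → R3=3+1=4
CMP R3, 8  (cmp 4,8)
JNZ body: taken
XOR R4, 18 → R4=22^18=4
LOAD R4, [R2] → R4=M[8]=30
XOR R4, 19 → R4=30^19=13
ADD R2, 4 → R2=8+4=12
ADD R3, 1 → R3=4+1=5
CMP R3, 8  (cmp 5,8)
JNZ body: taken
XOR R4, 18 → R4=13^18=31
LOAD R4, [R2] → R4=M[12]=21
XOR R4, 19 → R4=21^19=6
ADD R2, 4 → R2=12+4=16
ADD R3, 1 → R3=5+1=6
CMP R3, 8  (cmp 6,8)
JNZ body: taken
XOR R4, 18 → R4=6^18=20
LOAD R4, [R2] → R4=M[16]=-2
XOR R4, 19 → R4=(-2)^19=-19
ADD R2, 4 → R2=16+4=20
ADD R3, 1 → R3=6+1=7
CMP R3, 8  (cmp 7,8)
JNZ body: taken
XOR R4, 18 → R4=(-19)^18=-1
LOAD R4, [R2] → R4=M[20]=5
XOR R4, 19 → R4=5^19=22
ADD R2, 4 → R2=20+4=24
ADD R3, 1 → R3=7+1=8
CMP R3, 8  (cmp 8,8)
JNZ body: not taken
STORE R4, [4] → M[4]=22
halt.

24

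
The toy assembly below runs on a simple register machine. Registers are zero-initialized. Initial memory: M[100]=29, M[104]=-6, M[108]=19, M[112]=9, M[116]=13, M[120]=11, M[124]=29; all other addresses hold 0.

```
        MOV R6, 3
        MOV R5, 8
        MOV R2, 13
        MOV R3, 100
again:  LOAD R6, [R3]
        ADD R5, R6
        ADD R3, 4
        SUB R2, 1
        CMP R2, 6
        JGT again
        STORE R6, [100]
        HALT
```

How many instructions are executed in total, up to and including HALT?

48

after MOV R6, 3: R6=3
after MOV R5, 8: R5=8
after MOV R2, 13: R2=13
after MOV R3, 100: R3=100
after LOAD R6, [R3]: R6=M[100]=29
after ADD R5, R6: R5=8+29=37
after ADD R3, 4: R3=100+4=104
after SUB R2, 1: R2=13-1=12
CMP R2, 6  (cmp 12,6)
JGT again: taken
after LOAD R6, [R3]: R6=M[104]=-6
after ADD R5, R6: R5=37+(-6)=31
after ADD R3, 4: R3=104+4=108
after SUB R2, 1: R2=12-1=11
CMP R2, 6  (cmp 11,6)
JGT again: taken
after LOAD R6, [R3]: R6=M[108]=19
after ADD R5, R6: R5=31+19=50
after ADD R3, 4: R3=108+4=112
after SUB R2, 1: R2=11-1=10
CMP R2, 6  (cmp 10,6)
JGT again: taken
after LOAD R6, [R3]: R6=M[112]=9
after ADD R5, R6: R5=50+9=59
after ADD R3, 4: R3=112+4=116
after SUB R2, 1: R2=10-1=9
CMP R2, 6  (cmp 9,6)
JGT again: taken
after LOAD R6, [R3]: R6=M[116]=13
after ADD R5, R6: R5=59+13=72
after ADD R3, 4: R3=116+4=120
after SUB R2, 1: R2=9-1=8
CMP R2, 6  (cmp 8,6)
JGT again: taken
after LOAD R6, [R3]: R6=M[120]=11
after ADD R5, R6: R5=72+11=83
after ADD R3, 4: R3=120+4=124
after SUB R2, 1: R2=8-1=7
CMP R2, 6  (cmp 7,6)
JGT again: taken
after LOAD R6, [R3]: R6=M[124]=29
after ADD R5, R6: R5=83+29=112
after ADD R3, 4: R3=124+4=128
after SUB R2, 1: R2=7-1=6
CMP R2, 6  (cmp 6,6)
JGT again: not taken
STORE R6, [100] → M[100]=29
halt.
Total executed instructions: 48.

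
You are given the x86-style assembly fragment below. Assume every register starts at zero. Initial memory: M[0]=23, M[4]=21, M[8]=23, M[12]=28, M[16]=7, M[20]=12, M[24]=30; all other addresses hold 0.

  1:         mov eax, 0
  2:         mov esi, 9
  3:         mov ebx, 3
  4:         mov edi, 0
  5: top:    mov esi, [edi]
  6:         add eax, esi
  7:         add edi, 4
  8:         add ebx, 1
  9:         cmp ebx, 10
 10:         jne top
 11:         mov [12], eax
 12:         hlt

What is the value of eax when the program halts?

144

after mov eax, 0: eax=0
after mov esi, 9: esi=9
after mov ebx, 3: ebx=3
after mov edi, 0: edi=0
after mov esi, [edi]: esi=M[0]=23
after add eax, esi: eax=0+23=23
after add edi, 4: edi=0+4=4
after add ebx, 1: ebx=3+1=4
cmp ebx, 10  (cmp 4,10)
jne top: taken
after mov esi, [edi]: esi=M[4]=21
after add eax, esi: eax=23+21=44
after add edi, 4: edi=4+4=8
after add ebx, 1: ebx=4+1=5
cmp ebx, 10  (cmp 5,10)
jne top: taken
after mov esi, [edi]: esi=M[8]=23
after add eax, esi: eax=44+23=67
after add edi, 4: edi=8+4=12
after add ebx, 1: ebx=5+1=6
cmp ebx, 10  (cmp 6,10)
jne top: taken
after mov esi, [edi]: esi=M[12]=28
after add eax, esi: eax=67+28=95
after add edi, 4: edi=12+4=16
after add ebx, 1: ebx=6+1=7
cmp ebx, 10  (cmp 7,10)
jne top: taken
after mov esi, [edi]: esi=M[16]=7
after add eax, esi: eax=95+7=102
after add edi, 4: edi=16+4=20
after add ebx, 1: ebx=7+1=8
cmp ebx, 10  (cmp 8,10)
jne top: taken
after mov esi, [edi]: esi=M[20]=12
after add eax, esi: eax=102+12=114
after add edi, 4: edi=20+4=24
after add ebx, 1: ebx=8+1=9
cmp ebx, 10  (cmp 9,10)
jne top: taken
after mov esi, [edi]: esi=M[24]=30
after add eax, esi: eax=114+30=144
after add edi, 4: edi=24+4=28
after add ebx, 1: ebx=9+1=10
cmp ebx, 10  (cmp 10,10)
jne top: not taken
mov [12], eax → M[12]=144
halt.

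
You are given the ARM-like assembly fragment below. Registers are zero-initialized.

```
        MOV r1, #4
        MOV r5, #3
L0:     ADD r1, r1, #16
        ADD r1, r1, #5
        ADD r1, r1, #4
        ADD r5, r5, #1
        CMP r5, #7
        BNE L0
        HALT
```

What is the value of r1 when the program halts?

after MOV r1, #4: r1=4
after MOV r5, #3: r5=3
after ADD r1, r1, #16: r1=4+16=20
after ADD r1, r1, #5: r1=20+5=25
after ADD r1, r1, #4: r1=25+4=29
after ADD r5, r5, #1: r5=3+1=4
CMP r5, #7  (cmp 4,7)
BNE L0: taken
after ADD r1, r1, #16: r1=29+16=45
after ADD r1, r1, #5: r1=45+5=50
after ADD r1, r1, #4: r1=50+4=54
after ADD r5, r5, #1: r5=4+1=5
CMP r5, #7  (cmp 5,7)
BNE L0: taken
after ADD r1, r1, #16: r1=54+16=70
after ADD r1, r1, #5: r1=70+5=75
after ADD r1, r1, #4: r1=75+4=79
after ADD r5, r5, #1: r5=5+1=6
CMP r5, #7  (cmp 6,7)
BNE L0: taken
after ADD r1, r1, #16: r1=79+16=95
after ADD r1, r1, #5: r1=95+5=100
after ADD r1, r1, #4: r1=100+4=104
after ADD r5, r5, #1: r5=6+1=7
CMP r5, #7  (cmp 7,7)
BNE L0: not taken
halt.

104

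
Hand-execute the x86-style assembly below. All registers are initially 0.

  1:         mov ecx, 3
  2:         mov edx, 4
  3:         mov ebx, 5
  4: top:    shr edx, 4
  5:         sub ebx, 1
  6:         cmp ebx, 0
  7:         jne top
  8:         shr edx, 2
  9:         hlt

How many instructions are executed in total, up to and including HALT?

ecx=3
edx=4
ebx=5
edx=4>>4=0
ebx=5-1=4
cmp ebx, 0  (cmp 4,0)
jne top: taken
edx=0>>4=0
ebx=4-1=3
cmp ebx, 0  (cmp 3,0)
jne top: taken
edx=0>>4=0
ebx=3-1=2
cmp ebx, 0  (cmp 2,0)
jne top: taken
edx=0>>4=0
ebx=2-1=1
cmp ebx, 0  (cmp 1,0)
jne top: taken
edx=0>>4=0
ebx=1-1=0
cmp ebx, 0  (cmp 0,0)
jne top: not taken
edx=0>>2=0
halt.
Total executed instructions: 25.

25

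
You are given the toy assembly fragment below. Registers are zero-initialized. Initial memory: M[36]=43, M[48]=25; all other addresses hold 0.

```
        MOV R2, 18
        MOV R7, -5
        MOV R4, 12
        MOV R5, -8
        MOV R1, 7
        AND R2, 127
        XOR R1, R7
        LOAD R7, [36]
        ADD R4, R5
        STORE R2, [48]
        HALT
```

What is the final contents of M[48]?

18

after MOV R2, 18: R2=18
after MOV R7, -5: R7=-5
after MOV R4, 12: R4=12
after MOV R5, -8: R5=-8
after MOV R1, 7: R1=7
after AND R2, 127: R2=18&127=18
after XOR R1, R7: R1=7^(-5)=-4
after LOAD R7, [36]: R7=M[36]=43
after ADD R4, R5: R4=12+(-8)=4
STORE R2, [48] → M[48]=18
halt.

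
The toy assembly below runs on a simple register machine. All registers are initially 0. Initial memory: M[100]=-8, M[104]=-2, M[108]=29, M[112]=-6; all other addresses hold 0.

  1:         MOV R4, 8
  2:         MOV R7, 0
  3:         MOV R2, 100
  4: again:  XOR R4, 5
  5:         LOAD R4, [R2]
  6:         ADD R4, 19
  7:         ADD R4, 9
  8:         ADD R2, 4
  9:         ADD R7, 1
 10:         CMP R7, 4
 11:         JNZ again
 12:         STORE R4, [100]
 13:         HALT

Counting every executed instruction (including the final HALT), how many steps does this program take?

37

after MOV R4, 8: R4=8
after MOV R7, 0: R7=0
after MOV R2, 100: R2=100
after XOR R4, 5: R4=8^5=13
after LOAD R4, [R2]: R4=M[100]=-8
after ADD R4, 19: R4=(-8)+19=11
after ADD R4, 9: R4=11+9=20
after ADD R2, 4: R2=100+4=104
after ADD R7, 1: R7=0+1=1
CMP R7, 4  (cmp 1,4)
JNZ again: taken
after XOR R4, 5: R4=20^5=17
after LOAD R4, [R2]: R4=M[104]=-2
after ADD R4, 19: R4=(-2)+19=17
after ADD R4, 9: R4=17+9=26
after ADD R2, 4: R2=104+4=108
after ADD R7, 1: R7=1+1=2
CMP R7, 4  (cmp 2,4)
JNZ again: taken
after XOR R4, 5: R4=26^5=31
after LOAD R4, [R2]: R4=M[108]=29
after ADD R4, 19: R4=29+19=48
after ADD R4, 9: R4=48+9=57
after ADD R2, 4: R2=108+4=112
after ADD R7, 1: R7=2+1=3
CMP R7, 4  (cmp 3,4)
JNZ again: taken
after XOR R4, 5: R4=57^5=60
after LOAD R4, [R2]: R4=M[112]=-6
after ADD R4, 19: R4=(-6)+19=13
after ADD R4, 9: R4=13+9=22
after ADD R2, 4: R2=112+4=116
after ADD R7, 1: R7=3+1=4
CMP R7, 4  (cmp 4,4)
JNZ again: not taken
STORE R4, [100] → M[100]=22
halt.
Total executed instructions: 37.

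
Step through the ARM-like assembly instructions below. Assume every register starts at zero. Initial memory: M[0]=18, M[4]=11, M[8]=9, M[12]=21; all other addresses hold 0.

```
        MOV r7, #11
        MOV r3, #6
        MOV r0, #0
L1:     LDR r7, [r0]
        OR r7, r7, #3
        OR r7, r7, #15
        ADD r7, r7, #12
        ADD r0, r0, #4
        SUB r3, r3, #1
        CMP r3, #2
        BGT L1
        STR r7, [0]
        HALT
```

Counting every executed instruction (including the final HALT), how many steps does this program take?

MOV r7, #11 → r7=11
MOV r3, #6 → r3=6
MOV r0, #0 → r0=0
LDR r7, [r0] → r7=M[0]=18
OR r7, r7, #3 → r7=18|3=19
OR r7, r7, #15 → r7=19|15=31
ADD r7, r7, #12 → r7=31+12=43
ADD r0, r0, #4 → r0=0+4=4
SUB r3, r3, #1 → r3=6-1=5
CMP r3, #2  (cmp 5,2)
BGT L1: taken
LDR r7, [r0] → r7=M[4]=11
OR r7, r7, #3 → r7=11|3=11
OR r7, r7, #15 → r7=11|15=15
ADD r7, r7, #12 → r7=15+12=27
ADD r0, r0, #4 → r0=4+4=8
SUB r3, r3, #1 → r3=5-1=4
CMP r3, #2  (cmp 4,2)
BGT L1: taken
LDR r7, [r0] → r7=M[8]=9
OR r7, r7, #3 → r7=9|3=11
OR r7, r7, #15 → r7=11|15=15
ADD r7, r7, #12 → r7=15+12=27
ADD r0, r0, #4 → r0=8+4=12
SUB r3, r3, #1 → r3=4-1=3
CMP r3, #2  (cmp 3,2)
BGT L1: taken
LDR r7, [r0] → r7=M[12]=21
OR r7, r7, #3 → r7=21|3=23
OR r7, r7, #15 → r7=23|15=31
ADD r7, r7, #12 → r7=31+12=43
ADD r0, r0, #4 → r0=12+4=16
SUB r3, r3, #1 → r3=3-1=2
CMP r3, #2  (cmp 2,2)
BGT L1: not taken
STR r7, [0] → M[0]=43
halt.
Total executed instructions: 37.

37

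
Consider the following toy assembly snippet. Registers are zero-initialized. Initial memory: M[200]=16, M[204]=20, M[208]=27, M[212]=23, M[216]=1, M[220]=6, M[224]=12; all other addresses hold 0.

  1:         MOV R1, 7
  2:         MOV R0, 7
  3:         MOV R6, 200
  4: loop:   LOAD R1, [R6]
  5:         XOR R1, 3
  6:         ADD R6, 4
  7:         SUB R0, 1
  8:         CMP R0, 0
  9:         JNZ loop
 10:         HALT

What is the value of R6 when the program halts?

R1=7
R0=7
R6=200
R1=M[200]=16
R1=16^3=19
R6=200+4=204
R0=7-1=6
CMP R0, 0  (cmp 6,0)
JNZ loop: taken
R1=M[204]=20
R1=20^3=23
R6=204+4=208
R0=6-1=5
CMP R0, 0  (cmp 5,0)
JNZ loop: taken
R1=M[208]=27
R1=27^3=24
R6=208+4=212
R0=5-1=4
CMP R0, 0  (cmp 4,0)
JNZ loop: taken
R1=M[212]=23
R1=23^3=20
R6=212+4=216
R0=4-1=3
CMP R0, 0  (cmp 3,0)
JNZ loop: taken
R1=M[216]=1
R1=1^3=2
R6=216+4=220
R0=3-1=2
CMP R0, 0  (cmp 2,0)
JNZ loop: taken
R1=M[220]=6
R1=6^3=5
R6=220+4=224
R0=2-1=1
CMP R0, 0  (cmp 1,0)
JNZ loop: taken
R1=M[224]=12
R1=12^3=15
R6=224+4=228
R0=1-1=0
CMP R0, 0  (cmp 0,0)
JNZ loop: not taken
halt.

228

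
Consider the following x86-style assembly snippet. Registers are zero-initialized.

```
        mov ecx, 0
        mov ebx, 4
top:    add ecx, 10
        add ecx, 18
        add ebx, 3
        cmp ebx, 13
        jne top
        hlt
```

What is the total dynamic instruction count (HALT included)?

mov ecx, 0 → ecx=0
mov ebx, 4 → ebx=4
add ecx, 10 → ecx=0+10=10
add ecx, 18 → ecx=10+18=28
add ebx, 3 → ebx=4+3=7
cmp ebx, 13  (cmp 7,13)
jne top: taken
add ecx, 10 → ecx=28+10=38
add ecx, 18 → ecx=38+18=56
add ebx, 3 → ebx=7+3=10
cmp ebx, 13  (cmp 10,13)
jne top: taken
add ecx, 10 → ecx=56+10=66
add ecx, 18 → ecx=66+18=84
add ebx, 3 → ebx=10+3=13
cmp ebx, 13  (cmp 13,13)
jne top: not taken
halt.
Total executed instructions: 18.

18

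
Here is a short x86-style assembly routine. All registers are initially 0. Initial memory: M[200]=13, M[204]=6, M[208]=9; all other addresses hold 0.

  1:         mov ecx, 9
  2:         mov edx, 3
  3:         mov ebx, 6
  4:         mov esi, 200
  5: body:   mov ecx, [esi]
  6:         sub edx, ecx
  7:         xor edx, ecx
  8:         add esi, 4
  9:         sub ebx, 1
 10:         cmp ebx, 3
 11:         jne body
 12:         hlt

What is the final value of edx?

-29

ecx=9
edx=3
ebx=6
esi=200
ecx=M[200]=13
edx=3-13=-10
edx=(-10)^13=-5
esi=200+4=204
ebx=6-1=5
cmp ebx, 3  (cmp 5,3)
jne body: taken
ecx=M[204]=6
edx=(-5)-6=-11
edx=(-11)^6=-13
esi=204+4=208
ebx=5-1=4
cmp ebx, 3  (cmp 4,3)
jne body: taken
ecx=M[208]=9
edx=(-13)-9=-22
edx=(-22)^9=-29
esi=208+4=212
ebx=4-1=3
cmp ebx, 3  (cmp 3,3)
jne body: not taken
halt.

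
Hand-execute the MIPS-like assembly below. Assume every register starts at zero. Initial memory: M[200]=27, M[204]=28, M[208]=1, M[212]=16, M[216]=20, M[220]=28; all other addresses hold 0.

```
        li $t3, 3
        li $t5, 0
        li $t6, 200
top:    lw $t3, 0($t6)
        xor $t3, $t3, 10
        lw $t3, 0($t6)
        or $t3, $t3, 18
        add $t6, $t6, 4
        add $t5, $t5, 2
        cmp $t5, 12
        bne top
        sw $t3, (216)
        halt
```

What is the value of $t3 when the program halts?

30

$t3=3
$t5=0
$t6=200
$t3=M[200]=27
$t3=27^10=17
$t3=M[200]=27
$t3=27|18=27
$t6=200+4=204
$t5=0+2=2
cmp $t5, 12  (cmp 2,12)
bne top: taken
$t3=M[204]=28
$t3=28^10=22
$t3=M[204]=28
$t3=28|18=30
$t6=204+4=208
$t5=2+2=4
cmp $t5, 12  (cmp 4,12)
bne top: taken
$t3=M[208]=1
$t3=1^10=11
$t3=M[208]=1
$t3=1|18=19
$t6=208+4=212
$t5=4+2=6
cmp $t5, 12  (cmp 6,12)
bne top: taken
$t3=M[212]=16
$t3=16^10=26
$t3=M[212]=16
$t3=16|18=18
$t6=212+4=216
$t5=6+2=8
cmp $t5, 12  (cmp 8,12)
bne top: taken
$t3=M[216]=20
$t3=20^10=30
$t3=M[216]=20
$t3=20|18=22
$t6=216+4=220
$t5=8+2=10
cmp $t5, 12  (cmp 10,12)
bne top: taken
$t3=M[220]=28
$t3=28^10=22
$t3=M[220]=28
$t3=28|18=30
$t6=220+4=224
$t5=10+2=12
cmp $t5, 12  (cmp 12,12)
bne top: not taken
sw $t3, (216) → M[216]=30
halt.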